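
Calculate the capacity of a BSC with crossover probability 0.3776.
0.0437 bits

For a binary symmetric channel (BSC) with error probability p:
Capacity C = 1 - H(p) bits per symbol

where H(p) = -p log₂(p) - (1-p) log₂(1-p) is the binary entropy function.

H(0.3776) = 0.9563 bits
C = 1 - 0.9563 = 0.0437 bits per symbol

This means we can reliably transmit up to 0.0437 bits of information per channel use.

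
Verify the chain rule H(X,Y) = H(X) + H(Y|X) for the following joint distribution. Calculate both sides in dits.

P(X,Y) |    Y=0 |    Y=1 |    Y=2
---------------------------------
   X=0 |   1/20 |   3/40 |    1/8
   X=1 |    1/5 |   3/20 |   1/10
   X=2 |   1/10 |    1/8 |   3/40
H(X,Y) = 0.9229, H(X) = 0.4634, H(Y|X) = 0.4595 (all in dits)

Chain rule: H(X,Y) = H(X) + H(Y|X)

Left side — joint entropy directly:
H(X,Y) = -Σ p(x,y) log p(x,y) = 0.9229 dits

Right side — compute H(Y|X) from the conditional distributions:
P(X) = (1/4, 9/20, 3/10), so H(X) = 0.4634 dits
H(Y|X) = Σ_x P(X=x) · H(Y|X=x):
  P(Y|X=0) = (1/5, 3/10, 1/2), H(Y|X=0) = 0.4472, weight P(X=0) = 1/4
  P(Y|X=1) = (4/9, 1/3, 2/9), H(Y|X=1) = 0.4607, weight P(X=1) = 9/20
  P(Y|X=2) = (1/3, 5/12, 1/4), H(Y|X=2) = 0.4680, weight P(X=2) = 3/10
H(Y|X) = 0.4595 dits

H(X) + H(Y|X) = 0.4634 + 0.4595 = 0.9229 dits

Both sides equal 0.9229 dits. ✓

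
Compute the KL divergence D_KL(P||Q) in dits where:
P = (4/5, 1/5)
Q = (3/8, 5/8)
0.1643 dits

KL divergence: D_KL(P||Q) = Σ p(x) log(p(x)/q(x))

Computing term by term:
  x=0: 4/5 × log_10[(4/5)/(3/8)] = 4/5 × 0.3291 = 0.2632
  x=1: 1/5 × log_10[(1/5)/(5/8)] = 1/5 × -0.4949 = -0.0990

D_KL(P||Q) = 0.1643 dits

Note: KL divergence is always non-negative and equals 0 iff P = Q.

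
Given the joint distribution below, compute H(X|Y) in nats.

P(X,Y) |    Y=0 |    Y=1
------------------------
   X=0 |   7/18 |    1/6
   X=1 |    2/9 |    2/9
0.6661 nats

Using the chain rule: H(X|Y) = H(X,Y) - H(Y)

First, compute H(X,Y) = 1.3344 nats

Marginal P(Y) = (11/18, 7/18)
H(Y) = 0.6682 nats

H(X|Y) = H(X,Y) - H(Y) = 1.3344 - 0.6682 = 0.6661 nats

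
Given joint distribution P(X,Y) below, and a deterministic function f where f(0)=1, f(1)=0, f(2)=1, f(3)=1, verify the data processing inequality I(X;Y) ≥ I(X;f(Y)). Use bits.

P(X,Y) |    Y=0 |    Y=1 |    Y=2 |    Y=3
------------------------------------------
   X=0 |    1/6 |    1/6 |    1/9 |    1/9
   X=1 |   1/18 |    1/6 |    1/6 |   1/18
I(X;Y) = 0.0547, I(X;f(Y)) = 0.0045, inequality holds: 0.0547 ≥ 0.0045

Data Processing Inequality: For any Markov chain X → Y → Z, we have I(X;Y) ≥ I(X;Z).

Here Z = f(Y) is a deterministic function of Y, forming X → Y → Z.

Original I(X;Y) = 0.0547 bits

After applying f:
P(X,Z) where Z=f(Y):
- P(X,Z=0) = P(X,Y=1)
- P(X,Z=1) = P(X,Y=0) + P(X,Y=2) + P(X,Y=3)

I(X;Z) = I(X;f(Y)) = 0.0045 bits

Verification: 0.0547 ≥ 0.0045 ✓

Information cannot be created by processing; the function f can only lose information about X.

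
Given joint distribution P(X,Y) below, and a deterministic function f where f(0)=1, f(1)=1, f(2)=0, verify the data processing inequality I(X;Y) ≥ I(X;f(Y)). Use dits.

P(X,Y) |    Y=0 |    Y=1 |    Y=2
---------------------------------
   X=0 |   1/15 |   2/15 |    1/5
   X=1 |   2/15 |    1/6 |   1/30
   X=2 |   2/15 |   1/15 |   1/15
I(X;Y) = 0.0430, I(X;f(Y)) = 0.0327, inequality holds: 0.0430 ≥ 0.0327

Data Processing Inequality: For any Markov chain X → Y → Z, we have I(X;Y) ≥ I(X;Z).

Here Z = f(Y) is a deterministic function of Y, forming X → Y → Z.

Original I(X;Y) = 0.0430 dits

After applying f:
P(X,Z) where Z=f(Y):
- P(X,Z=0) = P(X,Y=2)
- P(X,Z=1) = P(X,Y=0) + P(X,Y=1)

I(X;Z) = I(X;f(Y)) = 0.0327 dits

Verification: 0.0430 ≥ 0.0327 ✓

Information cannot be created by processing; the function f can only lose information about X.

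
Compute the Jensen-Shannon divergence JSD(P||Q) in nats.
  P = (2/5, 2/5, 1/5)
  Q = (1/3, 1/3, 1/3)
0.0115 nats

Jensen-Shannon divergence is:
JSD(P||Q) = 0.5 × D_KL(P||M) + 0.5 × D_KL(Q||M)
where M = 0.5 × (P + Q) is the mixture distribution.

M = 0.5 × (2/5, 2/5, 1/5) + 0.5 × (1/3, 1/3, 1/3) = (11/30, 11/30, 4/15)

D_KL(P||M) = 0.0121 nats
D_KL(Q||M) = 0.0108 nats

JSD(P||Q) = 0.5 × 0.0121 + 0.5 × 0.0108 = 0.0115 nats

Unlike KL divergence, JSD is symmetric and bounded: 0 ≤ JSD ≤ log(2).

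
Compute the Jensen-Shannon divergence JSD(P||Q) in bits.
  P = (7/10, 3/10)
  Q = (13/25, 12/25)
0.0247 bits

Jensen-Shannon divergence is:
JSD(P||Q) = 0.5 × D_KL(P||M) + 0.5 × D_KL(Q||M)
where M = 0.5 × (P + Q) is the mixture distribution.

M = 0.5 × (7/10, 3/10) + 0.5 × (13/25, 12/25) = (0.61, 0.39)

D_KL(P||M) = 0.0254 bits
D_KL(Q||M) = 0.0240 bits

JSD(P||Q) = 0.5 × 0.0254 + 0.5 × 0.0240 = 0.0247 bits

Unlike KL divergence, JSD is symmetric and bounded: 0 ≤ JSD ≤ log(2).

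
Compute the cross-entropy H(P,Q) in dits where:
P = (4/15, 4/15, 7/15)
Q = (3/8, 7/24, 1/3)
0.4789 dits

Cross-entropy: H(P,Q) = -Σ p(x) log q(x)

Alternatively: H(P,Q) = H(P) + D_KL(P||Q)
H(P) = 0.4606 dits
D_KL(P||Q) = 0.0183 dits

H(P,Q) = 0.4606 + 0.0183 = 0.4789 dits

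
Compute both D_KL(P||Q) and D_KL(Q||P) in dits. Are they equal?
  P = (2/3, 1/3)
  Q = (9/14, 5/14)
D_KL(P||Q) = 0.0005, D_KL(Q||P) = 0.0005

KL divergence is not symmetric: D_KL(P||Q) ≠ D_KL(Q||P) in general.

D_KL(P||Q) = 0.0005 dits
D_KL(Q||P) = 0.0005 dits

In this case they happen to be equal (to 4 decimal places).

This asymmetry is why KL divergence is not a true distance metric.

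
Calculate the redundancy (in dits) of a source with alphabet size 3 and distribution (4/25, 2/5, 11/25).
0.0337 dits

Redundancy measures how far a source is from maximum entropy:
R = H_max - H(X)

Maximum entropy for 3 symbols: H_max = log_10(3) = 0.4771 dits
Actual entropy: H(X) = 0.4434 dits
Redundancy: R = 0.4771 - 0.4434 = 0.0337 dits

This redundancy represents potential for compression: the source could be compressed by 0.0337 dits per symbol.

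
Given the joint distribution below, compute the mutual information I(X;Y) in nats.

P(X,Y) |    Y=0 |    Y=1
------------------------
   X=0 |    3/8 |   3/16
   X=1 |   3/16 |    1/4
0.0285 nats

Mutual information: I(X;Y) = H(X) + H(Y) - H(X,Y)

Marginals:
P(X) = (9/16, 7/16), H(X) = 0.6853 nats
P(Y) = (9/16, 7/16), H(Y) = 0.6853 nats

Joint entropy: H(X,Y) = 1.3421 nats

I(X;Y) = 0.6853 + 0.6853 - 1.3421 = 0.0285 nats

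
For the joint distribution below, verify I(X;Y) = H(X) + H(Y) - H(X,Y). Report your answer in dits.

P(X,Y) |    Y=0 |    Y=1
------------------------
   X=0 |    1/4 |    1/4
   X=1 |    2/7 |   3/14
I(X;Y) = 0.0011 dits

Mutual information has multiple equivalent forms:
- I(X;Y) = H(X) - H(X|Y)
- I(X;Y) = H(Y) - H(Y|X)
- I(X;Y) = H(X) + H(Y) - H(X,Y)

Computing all quantities:
H(X) = 0.3010, H(Y) = 0.2999, H(X,Y) = 0.5998
H(X|Y) = 0.2999, H(Y|X) = 0.2988

Verification:
H(X) - H(X|Y) = 0.3010 - 0.2999 = 0.0011
H(Y) - H(Y|X) = 0.2999 - 0.2988 = 0.0011
H(X) + H(Y) - H(X,Y) = 0.3010 + 0.2999 - 0.5998 = 0.0011

All forms give I(X;Y) = 0.0011 dits. ✓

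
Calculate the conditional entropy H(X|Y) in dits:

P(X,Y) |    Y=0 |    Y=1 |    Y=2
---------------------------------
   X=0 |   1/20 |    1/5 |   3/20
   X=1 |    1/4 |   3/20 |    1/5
0.2663 dits

Using the chain rule: H(X|Y) = H(X,Y) - H(Y)

First, compute H(X,Y) = 0.7423 dits

Marginal P(Y) = (3/10, 7/20, 7/20)
H(Y) = 0.4760 dits

H(X|Y) = H(X,Y) - H(Y) = 0.7423 - 0.4760 = 0.2663 dits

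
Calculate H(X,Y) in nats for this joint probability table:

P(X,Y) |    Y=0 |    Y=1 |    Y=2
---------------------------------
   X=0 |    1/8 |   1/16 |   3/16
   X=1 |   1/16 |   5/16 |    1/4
1.6304 nats

Joint entropy is H(X,Y) = -Σ_{x,y} p(x,y) log p(x,y).

Summing over all non-zero entries:
H(X,Y) = -[1/8·log_e(1/8) + 1/16·log_e(1/16) + 3/16·log_e(3/16) + 1/16·log_e(1/16) + 5/16·log_e(5/16) + 1/4·log_e(1/4)]
H(X,Y) = 1.6304 nats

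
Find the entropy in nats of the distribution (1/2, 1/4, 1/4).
1.0397 nats

Shannon entropy is H(X) = -Σ p(x) log p(x).

For P = (1/2, 1/4, 1/4):
H = -1/2 × log_e(1/2) -1/4 × log_e(1/4) -1/4 × log_e(1/4)
H = 1.0397 nats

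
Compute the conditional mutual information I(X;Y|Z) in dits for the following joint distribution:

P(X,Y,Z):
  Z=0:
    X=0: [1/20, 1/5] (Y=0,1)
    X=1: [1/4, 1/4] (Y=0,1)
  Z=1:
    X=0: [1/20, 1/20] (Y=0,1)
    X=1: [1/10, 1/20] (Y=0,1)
0.0159 dits

Conditional mutual information: I(X;Y|Z) = H(X|Z) + H(Y|Z) - H(X,Y|Z)

H(Z) = 0.2442
H(X,Z) = 0.5246 → H(X|Z) = 0.2804
H(Y,Z) = 0.5365 → H(Y|Z) = 0.2923
H(X,Y,Z) = 0.8010 → H(X,Y|Z) = 0.5568

I(X;Y|Z) = 0.2804 + 0.2923 - 0.5568 = 0.0159 dits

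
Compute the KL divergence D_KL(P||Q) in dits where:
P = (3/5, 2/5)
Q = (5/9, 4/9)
0.0018 dits

KL divergence: D_KL(P||Q) = Σ p(x) log(p(x)/q(x))

Computing term by term:
  x=0: 3/5 × log_10[(3/5)/(5/9)] = 3/5 × 0.0334 = 0.0201
  x=1: 2/5 × log_10[(2/5)/(4/9)] = 2/5 × -0.0458 = -0.0183

D_KL(P||Q) = 0.0018 dits

Note: KL divergence is always non-negative and equals 0 iff P = Q.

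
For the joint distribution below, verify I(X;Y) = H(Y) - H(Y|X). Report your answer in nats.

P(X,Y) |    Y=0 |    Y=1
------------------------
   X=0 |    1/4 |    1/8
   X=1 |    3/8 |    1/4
I(X;Y) = 0.0022 nats

Mutual information has multiple equivalent forms:
- I(X;Y) = H(X) - H(X|Y)
- I(X;Y) = H(Y) - H(Y|X)
- I(X;Y) = H(X) + H(Y) - H(X,Y)

Computing all quantities:
H(X) = 0.6616, H(Y) = 0.6616, H(X,Y) = 1.3209
H(X|Y) = 0.6593, H(Y|X) = 0.6593

Verification:
H(X) - H(X|Y) = 0.6616 - 0.6593 = 0.0022
H(Y) - H(Y|X) = 0.6616 - 0.6593 = 0.0022
H(X) + H(Y) - H(X,Y) = 0.6616 + 0.6616 - 1.3209 = 0.0022

All forms give I(X;Y) = 0.0022 nats. ✓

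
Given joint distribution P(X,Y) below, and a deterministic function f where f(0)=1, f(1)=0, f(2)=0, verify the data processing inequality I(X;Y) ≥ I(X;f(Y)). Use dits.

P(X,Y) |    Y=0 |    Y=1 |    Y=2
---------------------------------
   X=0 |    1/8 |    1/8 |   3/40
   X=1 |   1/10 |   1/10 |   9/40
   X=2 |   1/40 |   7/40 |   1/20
I(X;Y) = 0.0429, I(X;f(Y)) = 0.0142, inequality holds: 0.0429 ≥ 0.0142

Data Processing Inequality: For any Markov chain X → Y → Z, we have I(X;Y) ≥ I(X;Z).

Here Z = f(Y) is a deterministic function of Y, forming X → Y → Z.

Original I(X;Y) = 0.0429 dits

After applying f:
P(X,Z) where Z=f(Y):
- P(X,Z=0) = P(X,Y=1) + P(X,Y=2)
- P(X,Z=1) = P(X,Y=0)

I(X;Z) = I(X;f(Y)) = 0.0142 dits

Verification: 0.0429 ≥ 0.0142 ✓

Information cannot be created by processing; the function f can only lose information about X.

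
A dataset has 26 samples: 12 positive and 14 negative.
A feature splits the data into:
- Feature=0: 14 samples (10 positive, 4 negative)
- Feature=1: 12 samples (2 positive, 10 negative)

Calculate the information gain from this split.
0.2310 bits

Information Gain = H(Y) - H(Y|Feature)

Before split:
P(positive) = 12/26 = 0.4615
H(Y) = 0.9957 bits

After split:
Feature=0: H = 0.8631 bits (weight = 14/26)
Feature=1: H = 0.6500 bits (weight = 12/26)
H(Y|Feature) = (14/26)×0.8631 + (12/26)×0.6500 = 0.7648 bits

Information Gain = 0.9957 - 0.7648 = 0.2310 bits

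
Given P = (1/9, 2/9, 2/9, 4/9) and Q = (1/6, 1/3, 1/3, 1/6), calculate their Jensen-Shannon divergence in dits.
0.0203 dits

Jensen-Shannon divergence is:
JSD(P||Q) = 0.5 × D_KL(P||M) + 0.5 × D_KL(Q||M)
where M = 0.5 × (P + Q) is the mixture distribution.

M = 0.5 × (1/9, 2/9, 2/9, 4/9) + 0.5 × (1/6, 1/3, 1/3, 1/6) = (5/36, 5/18, 5/18, 11/36)

D_KL(P||M) = 0.0185 dits
D_KL(Q||M) = 0.0221 dits

JSD(P||Q) = 0.5 × 0.0185 + 0.5 × 0.0221 = 0.0203 dits

Unlike KL divergence, JSD is symmetric and bounded: 0 ≤ JSD ≤ log(2).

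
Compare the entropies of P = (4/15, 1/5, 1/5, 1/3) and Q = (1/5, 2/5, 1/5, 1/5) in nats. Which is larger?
P

Computing entropies in nats:
H(P) = 1.3624
H(Q) = 1.3322

Distribution P has higher entropy.

Intuition: The distribution closer to uniform (more spread out) has higher entropy.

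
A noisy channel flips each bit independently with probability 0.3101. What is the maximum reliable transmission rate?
0.1067 bits

For a binary symmetric channel (BSC) with error probability p:
Capacity C = 1 - H(p) bits per symbol

where H(p) = -p log₂(p) - (1-p) log₂(1-p) is the binary entropy function.

H(0.3101) = 0.8933 bits
C = 1 - 0.8933 = 0.1067 bits per symbol

This means we can reliably transmit up to 0.1067 bits of information per channel use.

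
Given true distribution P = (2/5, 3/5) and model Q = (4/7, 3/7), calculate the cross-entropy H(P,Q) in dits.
0.3180 dits

Cross-entropy: H(P,Q) = -Σ p(x) log q(x)

Alternatively: H(P,Q) = H(P) + D_KL(P||Q)
H(P) = 0.2923 dits
D_KL(P||Q) = 0.0257 dits

H(P,Q) = 0.2923 + 0.0257 = 0.3180 dits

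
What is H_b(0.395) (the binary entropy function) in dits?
0.2914 dits

The binary entropy function is:
H(p) = -p log(p) - (1-p) log(1-p)

H(0.395) = -0.395 × log_10(0.395) - 0.605 × log_10(0.605)
H(0.395) = 0.2914 dits

Note: Binary entropy is maximized at p=0.5 (H=1 bit) and minimized at p=0 or p=1 (H=0).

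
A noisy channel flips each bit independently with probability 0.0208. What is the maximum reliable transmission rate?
0.8541 bits

For a binary symmetric channel (BSC) with error probability p:
Capacity C = 1 - H(p) bits per symbol

where H(p) = -p log₂(p) - (1-p) log₂(1-p) is the binary entropy function.

H(0.0208) = 0.1459 bits
C = 1 - 0.1459 = 0.8541 bits per symbol

This means we can reliably transmit up to 0.8541 bits of information per channel use.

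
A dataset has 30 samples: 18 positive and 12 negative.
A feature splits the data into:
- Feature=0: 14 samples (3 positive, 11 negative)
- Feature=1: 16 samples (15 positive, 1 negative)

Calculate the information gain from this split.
0.4413 bits

Information Gain = H(Y) - H(Y|Feature)

Before split:
P(positive) = 18/30 = 0.6000
H(Y) = 0.9710 bits

After split:
Feature=0: H = 0.7496 bits (weight = 14/30)
Feature=1: H = 0.3373 bits (weight = 16/30)
H(Y|Feature) = (14/30)×0.7496 + (16/30)×0.3373 = 0.5297 bits

Information Gain = 0.9710 - 0.5297 = 0.4413 bits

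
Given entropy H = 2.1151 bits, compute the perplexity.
4.3322

Perplexity is 2^H (or exp(H) for natural log).

H = 2.1151 bits
Perplexity = 2^2.1151 = 4.3322

Interpretation: The model's uncertainty is equivalent to choosing uniformly among 4.3 options.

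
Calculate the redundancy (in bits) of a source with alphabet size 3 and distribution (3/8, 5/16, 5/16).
0.0055 bits

Redundancy measures how far a source is from maximum entropy:
R = H_max - H(X)

Maximum entropy for 3 symbols: H_max = log_2(3) = 1.5850 bits
Actual entropy: H(X) = 1.5794 bits
Redundancy: R = 1.5850 - 1.5794 = 0.0055 bits

This redundancy represents potential for compression: the source could be compressed by 0.0055 bits per symbol.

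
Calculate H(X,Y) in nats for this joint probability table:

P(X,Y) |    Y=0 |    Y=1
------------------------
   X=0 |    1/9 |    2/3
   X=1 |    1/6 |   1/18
0.9736 nats

Joint entropy is H(X,Y) = -Σ_{x,y} p(x,y) log p(x,y).

Summing over all non-zero entries:
H(X,Y) = -[1/9·log_e(1/9) + 2/3·log_e(2/3) + 1/6·log_e(1/6) + 1/18·log_e(1/18)]
H(X,Y) = 0.9736 nats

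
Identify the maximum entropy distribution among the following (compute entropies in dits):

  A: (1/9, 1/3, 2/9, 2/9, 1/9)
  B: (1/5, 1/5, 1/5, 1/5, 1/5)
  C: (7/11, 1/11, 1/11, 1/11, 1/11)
B

For a discrete distribution over n outcomes, entropy is maximized by the uniform distribution.

Computing entropies:
H(A) = 0.6614 dits
H(B) = 0.6990 dits
H(C) = 0.5036 dits

The uniform distribution (where all probabilities equal 1/5) achieves the maximum entropy of log_10(5) = 0.6990 dits.

Distribution B has the highest entropy.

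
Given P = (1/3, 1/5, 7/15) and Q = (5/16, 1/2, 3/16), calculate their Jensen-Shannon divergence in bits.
0.0925 bits

Jensen-Shannon divergence is:
JSD(P||Q) = 0.5 × D_KL(P||M) + 0.5 × D_KL(Q||M)
where M = 0.5 × (P + Q) is the mixture distribution.

M = 0.5 × (1/3, 1/5, 7/15) + 0.5 × (5/16, 1/2, 3/16) = (0.322917, 7/20, 0.327083)

D_KL(P||M) = 0.0931 bits
D_KL(Q||M) = 0.0920 bits

JSD(P||Q) = 0.5 × 0.0931 + 0.5 × 0.0920 = 0.0925 bits

Unlike KL divergence, JSD is symmetric and bounded: 0 ≤ JSD ≤ log(2).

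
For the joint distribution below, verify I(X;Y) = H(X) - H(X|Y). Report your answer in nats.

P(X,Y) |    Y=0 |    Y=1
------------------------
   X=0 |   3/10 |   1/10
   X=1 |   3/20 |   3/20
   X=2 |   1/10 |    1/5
I(X;Y) = 0.0643 nats

Mutual information has multiple equivalent forms:
- I(X;Y) = H(X) - H(X|Y)
- I(X;Y) = H(Y) - H(Y|X)
- I(X;Y) = H(X) + H(Y) - H(X,Y)

Computing all quantities:
H(X) = 1.0889, H(Y) = 0.6881, H(X,Y) = 1.7127
H(X|Y) = 1.0246, H(Y|X) = 0.6238

Verification:
H(X) - H(X|Y) = 1.0889 - 1.0246 = 0.0643
H(Y) - H(Y|X) = 0.6881 - 0.6238 = 0.0643
H(X) + H(Y) - H(X,Y) = 1.0889 + 0.6881 - 1.7127 = 0.0643

All forms give I(X;Y) = 0.0643 nats. ✓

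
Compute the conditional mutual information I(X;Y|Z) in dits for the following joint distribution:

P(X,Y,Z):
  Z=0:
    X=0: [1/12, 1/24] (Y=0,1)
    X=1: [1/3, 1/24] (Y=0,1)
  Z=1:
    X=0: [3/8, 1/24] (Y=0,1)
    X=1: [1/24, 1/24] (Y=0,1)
0.0204 dits

Conditional mutual information: I(X;Y|Z) = H(X|Z) + H(Y|Z) - H(X,Y|Z)

H(Z) = 0.3010
H(X,Z) = 0.5210 → H(X|Z) = 0.2199
H(Y,Z) = 0.4967 → H(Y|Z) = 0.1957
H(X,Y,Z) = 0.6963 → H(X,Y|Z) = 0.3952

I(X;Y|Z) = 0.2199 + 0.1957 - 0.3952 = 0.0204 dits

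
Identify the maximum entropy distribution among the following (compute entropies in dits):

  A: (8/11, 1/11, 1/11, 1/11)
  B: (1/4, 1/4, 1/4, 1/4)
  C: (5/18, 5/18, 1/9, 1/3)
B

For a discrete distribution over n outcomes, entropy is maximized by the uniform distribution.

Computing entropies:
H(A) = 0.3846 dits
H(B) = 0.6021 dits
H(C) = 0.5741 dits

The uniform distribution (where all probabilities equal 1/4) achieves the maximum entropy of log_10(4) = 0.6021 dits.

Distribution B has the highest entropy.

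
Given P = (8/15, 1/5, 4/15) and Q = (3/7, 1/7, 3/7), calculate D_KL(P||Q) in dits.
0.0249 dits

KL divergence: D_KL(P||Q) = Σ p(x) log(p(x)/q(x))

Computing term by term:
  x=0: 8/15 × log_10[(8/15)/(3/7)] = 8/15 × 0.0950 = 0.0507
  x=1: 1/5 × log_10[(1/5)/(1/7)] = 1/5 × 0.1461 = 0.0292
  x=2: 4/15 × log_10[(4/15)/(3/7)] = 4/15 × -0.2061 = -0.0549

D_KL(P||Q) = 0.0249 dits

Note: KL divergence is always non-negative and equals 0 iff P = Q.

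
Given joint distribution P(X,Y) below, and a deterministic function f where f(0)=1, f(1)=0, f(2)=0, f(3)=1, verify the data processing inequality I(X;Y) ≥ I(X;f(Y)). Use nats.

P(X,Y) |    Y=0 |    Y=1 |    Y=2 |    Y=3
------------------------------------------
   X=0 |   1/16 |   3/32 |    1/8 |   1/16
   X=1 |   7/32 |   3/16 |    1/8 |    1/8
I(X;Y) = 0.0229, I(X;f(Y)) = 0.0117, inequality holds: 0.0229 ≥ 0.0117

Data Processing Inequality: For any Markov chain X → Y → Z, we have I(X;Y) ≥ I(X;Z).

Here Z = f(Y) is a deterministic function of Y, forming X → Y → Z.

Original I(X;Y) = 0.0229 nats

After applying f:
P(X,Z) where Z=f(Y):
- P(X,Z=0) = P(X,Y=1) + P(X,Y=2)
- P(X,Z=1) = P(X,Y=0) + P(X,Y=3)

I(X;Z) = I(X;f(Y)) = 0.0117 nats

Verification: 0.0229 ≥ 0.0117 ✓

Information cannot be created by processing; the function f can only lose information about X.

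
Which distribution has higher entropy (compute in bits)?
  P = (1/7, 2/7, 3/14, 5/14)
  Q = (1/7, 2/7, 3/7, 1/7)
P

Computing entropies in bits:
H(P) = 1.9242
H(Q) = 1.8424

Distribution P has higher entropy.

Intuition: The distribution closer to uniform (more spread out) has higher entropy.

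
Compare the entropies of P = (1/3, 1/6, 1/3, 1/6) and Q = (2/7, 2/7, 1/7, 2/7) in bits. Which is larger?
Q

Computing entropies in bits:
H(P) = 1.9183
H(Q) = 1.9502

Distribution Q has higher entropy.

Intuition: The distribution closer to uniform (more spread out) has higher entropy.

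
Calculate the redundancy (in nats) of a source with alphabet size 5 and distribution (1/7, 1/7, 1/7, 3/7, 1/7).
0.1344 nats

Redundancy measures how far a source is from maximum entropy:
R = H_max - H(X)

Maximum entropy for 5 symbols: H_max = log_e(5) = 1.6094 nats
Actual entropy: H(X) = 1.4751 nats
Redundancy: R = 1.6094 - 1.4751 = 0.1344 nats

This redundancy represents potential for compression: the source could be compressed by 0.1344 nats per symbol.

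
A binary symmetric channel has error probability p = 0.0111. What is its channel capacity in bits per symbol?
0.9120 bits

For a binary symmetric channel (BSC) with error probability p:
Capacity C = 1 - H(p) bits per symbol

where H(p) = -p log₂(p) - (1-p) log₂(1-p) is the binary entropy function.

H(0.0111) = 0.0880 bits
C = 1 - 0.0880 = 0.9120 bits per symbol

This means we can reliably transmit up to 0.9120 bits of information per channel use.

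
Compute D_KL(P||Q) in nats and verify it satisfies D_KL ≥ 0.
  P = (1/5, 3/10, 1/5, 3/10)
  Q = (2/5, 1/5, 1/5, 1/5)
0.1046 nats

KL divergence satisfies the Gibbs inequality: D_KL(P||Q) ≥ 0 for all distributions P, Q.

D_KL(P||Q) = Σ p(x) log(p(x)/q(x))
Term by term:
  x=0: 1/5 × log_e[(1/5)/(2/5)] = -0.1386
  x=1: 3/10 × log_e[(3/10)/(1/5)] = 0.1216
  x=2: 1/5 × log_e[(1/5)/(1/5)] = 0.0000
  x=3: 3/10 × log_e[(3/10)/(1/5)] = 0.1216
D_KL(P||Q) = 0.1046 nats

D_KL(P||Q) = 0.1046 ≥ 0 ✓

This non-negativity is a fundamental property: relative entropy cannot be negative because it measures how different Q is from P.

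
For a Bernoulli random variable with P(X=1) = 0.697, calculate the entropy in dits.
0.2664 dits

The binary entropy function is:
H(p) = -p log(p) - (1-p) log(1-p)

H(0.697) = -0.697 × log_10(0.697) - 0.303 × log_10(0.303)
H(0.697) = 0.2664 dits

Note: Binary entropy is maximized at p=0.5 (H=1 bit) and minimized at p=0 or p=1 (H=0).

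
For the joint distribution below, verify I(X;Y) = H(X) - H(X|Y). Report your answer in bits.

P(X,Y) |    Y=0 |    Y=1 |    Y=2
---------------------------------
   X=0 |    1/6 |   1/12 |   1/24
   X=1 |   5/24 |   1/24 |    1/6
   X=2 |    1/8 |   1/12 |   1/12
I(X;Y) = 0.0667 bits

Mutual information has multiple equivalent forms:
- I(X;Y) = H(X) - H(X|Y)
- I(X;Y) = H(Y) - H(Y|X)
- I(X;Y) = H(X) + H(Y) - H(X,Y)

Computing all quantities:
H(X) = 1.5632, H(Y) = 1.4899, H(X,Y) = 2.9864
H(X|Y) = 1.4965, H(Y|X) = 1.4232

Verification:
H(X) - H(X|Y) = 1.5632 - 1.4965 = 0.0667
H(Y) - H(Y|X) = 1.4899 - 1.4232 = 0.0667
H(X) + H(Y) - H(X,Y) = 1.5632 + 1.4899 - 2.9864 = 0.0667

All forms give I(X;Y) = 0.0667 bits. ✓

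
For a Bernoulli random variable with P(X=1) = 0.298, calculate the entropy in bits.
0.8788 bits

The binary entropy function is:
H(p) = -p log(p) - (1-p) log(1-p)

H(0.298) = -0.298 × log_2(0.298) - 0.702 × log_2(0.702)
H(0.298) = 0.8788 bits

Note: Binary entropy is maximized at p=0.5 (H=1 bit) and minimized at p=0 or p=1 (H=0).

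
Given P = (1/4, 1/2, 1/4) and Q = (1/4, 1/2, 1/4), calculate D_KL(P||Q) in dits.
0.0000 dits

KL divergence: D_KL(P||Q) = Σ p(x) log(p(x)/q(x))

Computing term by term:
  x=0: 1/4 × log_10[(1/4)/(1/4)] = 1/4 × 0.0000 = 0.0000
  x=1: 1/2 × log_10[(1/2)/(1/2)] = 1/2 × 0.0000 = 0.0000
  x=2: 1/4 × log_10[(1/4)/(1/4)] = 1/4 × 0.0000 = 0.0000

D_KL(P||Q) = 0.0000 dits

Note: KL divergence is always non-negative and equals 0 iff P = Q.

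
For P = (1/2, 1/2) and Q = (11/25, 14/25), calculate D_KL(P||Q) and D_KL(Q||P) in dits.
D_KL(P||Q) = 0.0031, D_KL(Q||P) = 0.0031

KL divergence is not symmetric: D_KL(P||Q) ≠ D_KL(Q||P) in general.

D_KL(P||Q) = 0.0031 dits
D_KL(Q||P) = 0.0031 dits

In this case they happen to be equal (to 4 decimal places).

This asymmetry is why KL divergence is not a true distance metric.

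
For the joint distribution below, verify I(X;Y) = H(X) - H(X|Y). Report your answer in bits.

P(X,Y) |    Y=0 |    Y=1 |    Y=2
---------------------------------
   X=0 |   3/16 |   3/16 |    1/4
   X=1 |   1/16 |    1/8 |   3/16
I(X;Y) = 0.0172 bits

Mutual information has multiple equivalent forms:
- I(X;Y) = H(X) - H(X|Y)
- I(X;Y) = H(Y) - H(Y|X)
- I(X;Y) = H(X) + H(Y) - H(X,Y)

Computing all quantities:
H(X) = 0.9544, H(Y) = 1.5462, H(X,Y) = 2.4835
H(X|Y) = 0.9373, H(Y|X) = 1.5290

Verification:
H(X) - H(X|Y) = 0.9544 - 0.9373 = 0.0172
H(Y) - H(Y|X) = 1.5462 - 1.5290 = 0.0172
H(X) + H(Y) - H(X,Y) = 0.9544 + 1.5462 - 2.4835 = 0.0172

All forms give I(X;Y) = 0.0172 bits. ✓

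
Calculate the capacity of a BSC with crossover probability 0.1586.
0.3691 bits

For a binary symmetric channel (BSC) with error probability p:
Capacity C = 1 - H(p) bits per symbol

where H(p) = -p log₂(p) - (1-p) log₂(1-p) is the binary entropy function.

H(0.1586) = 0.6309 bits
C = 1 - 0.6309 = 0.3691 bits per symbol

This means we can reliably transmit up to 0.3691 bits of information per channel use.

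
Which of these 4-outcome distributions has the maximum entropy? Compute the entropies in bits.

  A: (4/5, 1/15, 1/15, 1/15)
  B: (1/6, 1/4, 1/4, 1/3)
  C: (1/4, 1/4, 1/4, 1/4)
C

For a discrete distribution over n outcomes, entropy is maximized by the uniform distribution.

Computing entropies:
H(A) = 1.0389 bits
H(B) = 1.9591 bits
H(C) = 2.0000 bits

The uniform distribution (where all probabilities equal 1/4) achieves the maximum entropy of log_2(4) = 2.0000 bits.

Distribution C has the highest entropy.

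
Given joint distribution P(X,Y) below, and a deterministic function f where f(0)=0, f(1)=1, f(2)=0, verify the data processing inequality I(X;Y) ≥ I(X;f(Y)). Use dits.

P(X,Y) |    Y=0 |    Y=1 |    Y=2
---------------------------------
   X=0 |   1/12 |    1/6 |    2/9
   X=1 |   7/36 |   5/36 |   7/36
I(X;Y) = 0.0102, I(X;f(Y)) = 0.0021, inequality holds: 0.0102 ≥ 0.0021

Data Processing Inequality: For any Markov chain X → Y → Z, we have I(X;Y) ≥ I(X;Z).

Here Z = f(Y) is a deterministic function of Y, forming X → Y → Z.

Original I(X;Y) = 0.0102 dits

After applying f:
P(X,Z) where Z=f(Y):
- P(X,Z=0) = P(X,Y=0) + P(X,Y=2)
- P(X,Z=1) = P(X,Y=1)

I(X;Z) = I(X;f(Y)) = 0.0021 dits

Verification: 0.0102 ≥ 0.0021 ✓

Information cannot be created by processing; the function f can only lose information about X.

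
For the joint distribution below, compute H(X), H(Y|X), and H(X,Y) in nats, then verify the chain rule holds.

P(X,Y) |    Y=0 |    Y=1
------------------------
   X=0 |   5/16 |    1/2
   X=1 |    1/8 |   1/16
H(X,Y) = 1.1433, H(X) = 0.4826, H(Y|X) = 0.6607 (all in nats)

Chain rule: H(X,Y) = H(X) + H(Y|X)

Left side — joint entropy directly:
H(X,Y) = -Σ p(x,y) log p(x,y) = 1.1433 nats

Right side — compute H(Y|X) from the conditional distributions:
P(X) = (13/16, 3/16), so H(X) = 0.4826 nats
H(Y|X) = Σ_x P(X=x) · H(Y|X=x):
  P(Y|X=0) = (5/13, 8/13), H(Y|X=0) = 0.6663, weight P(X=0) = 13/16
  P(Y|X=1) = (2/3, 1/3), H(Y|X=1) = 0.6365, weight P(X=1) = 3/16
H(Y|X) = 0.6607 nats

H(X) + H(Y|X) = 0.4826 + 0.6607 = 1.1433 nats

Both sides equal 1.1433 nats. ✓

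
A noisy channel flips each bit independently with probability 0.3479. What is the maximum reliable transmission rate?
0.0678 bits

For a binary symmetric channel (BSC) with error probability p:
Capacity C = 1 - H(p) bits per symbol

where H(p) = -p log₂(p) - (1-p) log₂(1-p) is the binary entropy function.

H(0.3479) = 0.9322 bits
C = 1 - 0.9322 = 0.0678 bits per symbol

This means we can reliably transmit up to 0.0678 bits of information per channel use.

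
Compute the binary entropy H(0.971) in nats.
0.1312 nats

The binary entropy function is:
H(p) = -p log(p) - (1-p) log(1-p)

H(0.971) = -0.971 × log_e(0.971) - 0.029 × log_e(0.029)
H(0.971) = 0.1312 nats

Note: Binary entropy is maximized at p=0.5 (H=1 bit) and minimized at p=0 or p=1 (H=0).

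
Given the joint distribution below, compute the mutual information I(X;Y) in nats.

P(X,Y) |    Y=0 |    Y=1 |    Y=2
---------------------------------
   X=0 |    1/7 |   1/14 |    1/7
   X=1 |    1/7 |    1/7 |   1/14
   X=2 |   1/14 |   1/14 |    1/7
0.0428 nats

Mutual information: I(X;Y) = H(X) + H(Y) - H(X,Y)

Marginals:
P(X) = (5/14, 5/14, 2/7), H(X) = 1.0934 nats
P(Y) = (5/14, 2/7, 5/14), H(Y) = 1.0934 nats

Joint entropy: H(X,Y) = 2.1440 nats

I(X;Y) = 1.0934 + 1.0934 - 2.1440 = 0.0428 nats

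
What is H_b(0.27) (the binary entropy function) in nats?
0.5833 nats

The binary entropy function is:
H(p) = -p log(p) - (1-p) log(1-p)

H(0.27) = -0.27 × log_e(0.27) - 0.73 × log_e(0.73)
H(0.27) = 0.5833 nats

Note: Binary entropy is maximized at p=0.5 (H=1 bit) and minimized at p=0 or p=1 (H=0).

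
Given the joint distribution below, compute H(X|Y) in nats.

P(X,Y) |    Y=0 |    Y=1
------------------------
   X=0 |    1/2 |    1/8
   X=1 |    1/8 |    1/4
0.5514 nats

Using the chain rule: H(X|Y) = H(X,Y) - H(Y)

First, compute H(X,Y) = 1.2130 nats

Marginal P(Y) = (5/8, 3/8)
H(Y) = 0.6616 nats

H(X|Y) = H(X,Y) - H(Y) = 1.2130 - 0.6616 = 0.5514 nats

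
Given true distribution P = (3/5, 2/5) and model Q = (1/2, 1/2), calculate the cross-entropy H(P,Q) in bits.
1.0000 bits

Cross-entropy: H(P,Q) = -Σ p(x) log q(x)

Alternatively: H(P,Q) = H(P) + D_KL(P||Q)
H(P) = 0.9710 bits
D_KL(P||Q) = 0.0290 bits

H(P,Q) = 0.9710 + 0.0290 = 1.0000 bits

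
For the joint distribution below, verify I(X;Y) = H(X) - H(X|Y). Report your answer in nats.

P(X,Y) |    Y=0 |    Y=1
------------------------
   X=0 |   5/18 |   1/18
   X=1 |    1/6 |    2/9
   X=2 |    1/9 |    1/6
I(X;Y) = 0.0843 nats

Mutual information has multiple equivalent forms:
- I(X;Y) = H(X) - H(X|Y)
- I(X;Y) = H(Y) - H(Y|X)
- I(X;Y) = H(X) + H(Y) - H(X,Y)

Computing all quantities:
H(X) = 1.0893, H(Y) = 0.6870, H(X,Y) = 1.6920
H(X|Y) = 1.0051, H(Y|X) = 0.6027

Verification:
H(X) - H(X|Y) = 1.0893 - 1.0051 = 0.0843
H(Y) - H(Y|X) = 0.6870 - 0.6027 = 0.0843
H(X) + H(Y) - H(X,Y) = 1.0893 + 0.6870 - 1.6920 = 0.0843

All forms give I(X;Y) = 0.0843 nats. ✓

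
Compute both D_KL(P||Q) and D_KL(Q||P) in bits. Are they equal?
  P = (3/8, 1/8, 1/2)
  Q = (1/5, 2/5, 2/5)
D_KL(P||Q) = 0.2913, D_KL(Q||P) = 0.3611

KL divergence is not symmetric: D_KL(P||Q) ≠ D_KL(Q||P) in general.

D_KL(P||Q) = 0.2913 bits
D_KL(Q||P) = 0.3611 bits

No, they are not equal!

This asymmetry is why KL divergence is not a true distance metric.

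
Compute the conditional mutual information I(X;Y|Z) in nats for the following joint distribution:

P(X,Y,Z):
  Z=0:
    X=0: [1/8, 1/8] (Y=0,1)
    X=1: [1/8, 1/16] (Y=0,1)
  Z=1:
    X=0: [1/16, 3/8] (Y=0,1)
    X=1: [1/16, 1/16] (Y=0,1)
0.0380 nats

Conditional mutual information: I(X;Y|Z) = H(X|Z) + H(Y|Z) - H(X,Y|Z)

H(Z) = 0.6853
H(X,Z) = 1.2820 → H(X|Z) = 0.5967
H(Y,Z) = 1.2820 → H(Y|Z) = 0.5967
H(X,Y,Z) = 1.8407 → H(X,Y|Z) = 1.1554

I(X;Y|Z) = 0.5967 + 0.5967 - 1.1554 = 0.0380 nats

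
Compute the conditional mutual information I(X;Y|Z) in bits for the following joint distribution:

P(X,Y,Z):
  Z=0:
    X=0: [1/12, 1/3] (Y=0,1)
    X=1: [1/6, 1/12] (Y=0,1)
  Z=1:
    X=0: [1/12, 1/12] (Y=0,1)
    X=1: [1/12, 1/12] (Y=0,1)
0.1059 bits

Conditional mutual information: I(X;Y|Z) = H(X|Z) + H(Y|Z) - H(X,Y|Z)

H(Z) = 0.9183
H(X,Z) = 1.8879 → H(X|Z) = 0.9696
H(Y,Z) = 1.8879 → H(Y|Z) = 0.9696
H(X,Y,Z) = 2.7516 → H(X,Y|Z) = 1.8333

I(X;Y|Z) = 0.9696 + 0.9696 - 1.8333 = 0.1059 bits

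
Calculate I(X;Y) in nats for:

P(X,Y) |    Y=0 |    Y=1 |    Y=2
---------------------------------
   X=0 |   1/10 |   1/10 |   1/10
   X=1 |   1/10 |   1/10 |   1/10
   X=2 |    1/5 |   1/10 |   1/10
0.0138 nats

Mutual information: I(X;Y) = H(X) + H(Y) - H(X,Y)

Marginals:
P(X) = (3/10, 3/10, 2/5), H(X) = 1.0889 nats
P(Y) = (2/5, 3/10, 3/10), H(Y) = 1.0889 nats

Joint entropy: H(X,Y) = 2.1640 nats

I(X;Y) = 1.0889 + 1.0889 - 2.1640 = 0.0138 nats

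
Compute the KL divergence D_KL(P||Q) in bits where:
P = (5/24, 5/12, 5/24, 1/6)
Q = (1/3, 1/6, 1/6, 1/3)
0.3099 bits

KL divergence: D_KL(P||Q) = Σ p(x) log(p(x)/q(x))

Computing term by term:
  x=0: 5/24 × log_2[(5/24)/(1/3)] = 5/24 × -0.6781 = -0.1413
  x=1: 5/12 × log_2[(5/12)/(1/6)] = 5/12 × 1.3219 = 0.5508
  x=2: 5/24 × log_2[(5/24)/(1/6)] = 5/24 × 0.3219 = 0.0671
  x=3: 1/6 × log_2[(1/6)/(1/3)] = 1/6 × -1.0000 = -0.1667

D_KL(P||Q) = 0.3099 bits

Note: KL divergence is always non-negative and equals 0 iff P = Q.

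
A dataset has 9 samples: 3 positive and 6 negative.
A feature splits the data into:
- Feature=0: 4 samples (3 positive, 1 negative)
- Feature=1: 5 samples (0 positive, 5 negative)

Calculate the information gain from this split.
0.5577 bits

Information Gain = H(Y) - H(Y|Feature)

Before split:
P(positive) = 3/9 = 0.3333
H(Y) = 0.9183 bits

After split:
Feature=0: H = 0.8113 bits (weight = 4/9)
Feature=1: H = 0.0000 bits (weight = 5/9)
H(Y|Feature) = (4/9)×0.8113 + (5/9)×0.0000 = 0.3606 bits

Information Gain = 0.9183 - 0.3606 = 0.5577 bits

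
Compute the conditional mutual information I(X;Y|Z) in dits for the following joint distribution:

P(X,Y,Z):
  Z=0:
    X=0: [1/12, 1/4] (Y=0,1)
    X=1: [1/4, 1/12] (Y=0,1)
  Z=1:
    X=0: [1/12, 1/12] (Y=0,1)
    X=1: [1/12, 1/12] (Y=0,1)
0.0379 dits

Conditional mutual information: I(X;Y|Z) = H(X|Z) + H(Y|Z) - H(X,Y|Z)

H(Z) = 0.2764
H(X,Z) = 0.5775 → H(X|Z) = 0.3010
H(Y,Z) = 0.5775 → H(Y|Z) = 0.3010
H(X,Y,Z) = 0.8406 → H(X,Y|Z) = 0.5642

I(X;Y|Z) = 0.3010 + 0.3010 - 0.5642 = 0.0379 dits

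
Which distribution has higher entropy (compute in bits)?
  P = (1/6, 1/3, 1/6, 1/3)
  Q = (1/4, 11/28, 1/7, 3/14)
P

Computing entropies in bits:
H(P) = 1.9183
H(Q) = 1.9068

Distribution P has higher entropy.

Intuition: The distribution closer to uniform (more spread out) has higher entropy.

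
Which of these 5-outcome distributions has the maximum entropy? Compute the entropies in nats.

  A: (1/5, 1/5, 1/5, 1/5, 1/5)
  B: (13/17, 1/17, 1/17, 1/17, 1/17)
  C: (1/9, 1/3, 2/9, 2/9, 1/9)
A

For a discrete distribution over n outcomes, entropy is maximized by the uniform distribution.

Computing entropies:
H(A) = 1.6094 nats
H(B) = 0.8718 nats
H(C) = 1.5230 nats

The uniform distribution (where all probabilities equal 1/5) achieves the maximum entropy of log_e(5) = 1.6094 nats.

Distribution A has the highest entropy.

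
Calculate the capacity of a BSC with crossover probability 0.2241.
0.2324 bits

For a binary symmetric channel (BSC) with error probability p:
Capacity C = 1 - H(p) bits per symbol

where H(p) = -p log₂(p) - (1-p) log₂(1-p) is the binary entropy function.

H(0.2241) = 0.7676 bits
C = 1 - 0.7676 = 0.2324 bits per symbol

This means we can reliably transmit up to 0.2324 bits of information per channel use.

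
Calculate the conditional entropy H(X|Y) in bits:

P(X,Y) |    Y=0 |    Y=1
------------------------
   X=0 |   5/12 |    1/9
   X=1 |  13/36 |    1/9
0.9971 bits

Using the chain rule: H(X|Y) = H(X,Y) - H(Y)

First, compute H(X,Y) = 1.7613 bits

Marginal P(Y) = (7/9, 2/9)
H(Y) = 0.7642 bits

H(X|Y) = H(X,Y) - H(Y) = 1.7613 - 0.7642 = 0.9971 bits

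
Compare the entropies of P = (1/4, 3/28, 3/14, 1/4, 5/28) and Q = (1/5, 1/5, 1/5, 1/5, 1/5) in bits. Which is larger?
Q

Computing entropies in bits:
H(P) = 2.2653
H(Q) = 2.3219

Distribution Q has higher entropy.

Intuition: The distribution closer to uniform (more spread out) has higher entropy.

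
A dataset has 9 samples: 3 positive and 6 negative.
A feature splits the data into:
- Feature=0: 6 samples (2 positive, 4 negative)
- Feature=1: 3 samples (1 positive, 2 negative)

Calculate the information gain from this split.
0.0000 bits

Information Gain = H(Y) - H(Y|Feature)

Before split:
P(positive) = 3/9 = 0.3333
H(Y) = 0.9183 bits

After split:
Feature=0: H = 0.9183 bits (weight = 6/9)
Feature=1: H = 0.9183 bits (weight = 3/9)
H(Y|Feature) = (6/9)×0.9183 + (3/9)×0.9183 = 0.9183 bits

Information Gain = 0.9183 - 0.9183 = 0.0000 bits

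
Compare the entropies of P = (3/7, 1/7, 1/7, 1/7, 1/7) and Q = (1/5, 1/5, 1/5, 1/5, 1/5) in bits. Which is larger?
Q

Computing entropies in bits:
H(P) = 2.1281
H(Q) = 2.3219

Distribution Q has higher entropy.

Intuition: The distribution closer to uniform (more spread out) has higher entropy.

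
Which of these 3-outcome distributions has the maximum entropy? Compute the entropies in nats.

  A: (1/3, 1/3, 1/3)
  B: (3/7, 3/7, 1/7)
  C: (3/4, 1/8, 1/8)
A

For a discrete distribution over n outcomes, entropy is maximized by the uniform distribution.

Computing entropies:
H(A) = 1.0986 nats
H(B) = 1.0042 nats
H(C) = 0.7356 nats

The uniform distribution (where all probabilities equal 1/3) achieves the maximum entropy of log_e(3) = 1.0986 nats.

Distribution A has the highest entropy.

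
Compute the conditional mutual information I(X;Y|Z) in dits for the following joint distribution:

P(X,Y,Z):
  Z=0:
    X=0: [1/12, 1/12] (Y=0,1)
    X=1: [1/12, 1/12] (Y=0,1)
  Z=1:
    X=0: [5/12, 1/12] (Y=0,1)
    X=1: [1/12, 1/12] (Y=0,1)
0.0148 dits

Conditional mutual information: I(X;Y|Z) = H(X|Z) + H(Y|Z) - H(X,Y|Z)

H(Z) = 0.2764
H(X,Z) = 0.5396 → H(X|Z) = 0.2632
H(Y,Z) = 0.5396 → H(Y|Z) = 0.2632
H(X,Y,Z) = 0.7879 → H(X,Y|Z) = 0.5115

I(X;Y|Z) = 0.2632 + 0.2632 - 0.5115 = 0.0148 dits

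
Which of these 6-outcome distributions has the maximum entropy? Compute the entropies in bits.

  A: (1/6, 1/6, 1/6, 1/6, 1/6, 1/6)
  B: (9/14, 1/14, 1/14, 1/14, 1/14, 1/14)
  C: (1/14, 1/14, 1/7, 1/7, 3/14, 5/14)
A

For a discrete distribution over n outcomes, entropy is maximized by the uniform distribution.

Computing entropies:
H(A) = 2.5850 bits
H(B) = 1.7695 bits
H(C) = 2.3527 bits

The uniform distribution (where all probabilities equal 1/6) achieves the maximum entropy of log_2(6) = 2.5850 bits.

Distribution A has the highest entropy.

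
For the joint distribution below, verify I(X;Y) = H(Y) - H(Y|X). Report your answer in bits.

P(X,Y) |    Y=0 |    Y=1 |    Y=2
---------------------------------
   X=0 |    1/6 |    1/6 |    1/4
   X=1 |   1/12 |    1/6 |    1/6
I(X;Y) = 0.0124 bits

Mutual information has multiple equivalent forms:
- I(X;Y) = H(X) - H(X|Y)
- I(X;Y) = H(Y) - H(Y|X)
- I(X;Y) = H(X) + H(Y) - H(X,Y)

Computing all quantities:
H(X) = 0.9799, H(Y) = 1.5546, H(X,Y) = 2.5221
H(X|Y) = 0.9675, H(Y|X) = 1.5422

Verification:
H(X) - H(X|Y) = 0.9799 - 0.9675 = 0.0124
H(Y) - H(Y|X) = 1.5546 - 1.5422 = 0.0124
H(X) + H(Y) - H(X,Y) = 0.9799 + 1.5546 - 2.5221 = 0.0124

All forms give I(X;Y) = 0.0124 bits. ✓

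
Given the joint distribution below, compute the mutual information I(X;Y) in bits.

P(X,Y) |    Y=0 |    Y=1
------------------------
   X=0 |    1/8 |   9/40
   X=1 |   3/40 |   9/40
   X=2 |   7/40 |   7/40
0.0320 bits

Mutual information: I(X;Y) = H(X) + H(Y) - H(X,Y)

Marginals:
P(X) = (7/20, 3/10, 7/20), H(X) = 1.5813 bits
P(Y) = (3/8, 5/8), H(Y) = 0.9544 bits

Joint entropy: H(X,Y) = 2.5038 bits

I(X;Y) = 1.5813 + 0.9544 - 2.5038 = 0.0320 bits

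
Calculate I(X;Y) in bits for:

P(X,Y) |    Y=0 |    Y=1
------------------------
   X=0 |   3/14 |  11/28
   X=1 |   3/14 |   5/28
0.0260 bits

Mutual information: I(X;Y) = H(X) + H(Y) - H(X,Y)

Marginals:
P(X) = (17/28, 11/28), H(X) = 0.9666 bits
P(Y) = (3/7, 4/7), H(Y) = 0.9852 bits

Joint entropy: H(X,Y) = 1.9258 bits

I(X;Y) = 0.9666 + 0.9852 - 1.9258 = 0.0260 bits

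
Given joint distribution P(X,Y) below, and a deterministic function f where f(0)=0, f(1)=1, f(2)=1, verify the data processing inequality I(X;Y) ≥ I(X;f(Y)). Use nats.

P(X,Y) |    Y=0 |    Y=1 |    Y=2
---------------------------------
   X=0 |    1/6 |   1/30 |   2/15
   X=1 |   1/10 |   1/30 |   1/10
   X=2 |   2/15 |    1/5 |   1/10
I(X;Y) = 0.0780, I(X;f(Y)) = 0.0151, inequality holds: 0.0780 ≥ 0.0151

Data Processing Inequality: For any Markov chain X → Y → Z, we have I(X;Y) ≥ I(X;Z).

Here Z = f(Y) is a deterministic function of Y, forming X → Y → Z.

Original I(X;Y) = 0.0780 nats

After applying f:
P(X,Z) where Z=f(Y):
- P(X,Z=0) = P(X,Y=0)
- P(X,Z=1) = P(X,Y=1) + P(X,Y=2)

I(X;Z) = I(X;f(Y)) = 0.0151 nats

Verification: 0.0780 ≥ 0.0151 ✓

Information cannot be created by processing; the function f can only lose information about X.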